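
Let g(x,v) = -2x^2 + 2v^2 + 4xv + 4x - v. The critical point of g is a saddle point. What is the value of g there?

∂g/∂x = -4x + 4v + 4 = 0 and ∂g/∂v = 4x + 4v - 1 = 0, so (x, v) = (5/8, -3/8).
The Hessian has g_{xx} = -4, g_{vv} = 4, g_{xv} = 4, giving D = -32 < 0, so the point is a saddle point.
g(5/8, -3/8) = 23/16.

23/16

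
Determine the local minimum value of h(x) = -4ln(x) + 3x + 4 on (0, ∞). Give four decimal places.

h'(x) = -4/x + 3 = 0 gives x = 4/3.
h''(x) = 4/x², which is positive for x > 0, so this is a local minimum.
h(4/3) = -4·ln(4/3) + 4 + 4 ≈ 6.8493.

6.8493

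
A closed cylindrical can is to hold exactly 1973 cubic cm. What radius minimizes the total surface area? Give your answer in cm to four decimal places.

6.7970

With radius r and height h, πr²h = 1973 so h = 1973/(πr²), and S(r) = 2πr² + 2πrh = 2πr² + 2·1973/r.
S'(r) = 4πr − 2·1973/r² = 0 ⇒ r³ = 1973/(2π), so r ≈ 6.7970 and h = 2r ≈ 13.5940.
S''(r) = 4π + 4·1973/r³ > 0, so this is the minimum; S ≈ 870.8284.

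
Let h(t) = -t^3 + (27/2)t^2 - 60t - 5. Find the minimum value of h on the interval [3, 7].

-213/2

The derivative is -3t^2 + 27t - 60, which vanishes at t = 4 and t = 5.
Candidates: h(3) = -181/2; h(4) = -93; h(5) = -185/2; h(7) = -213/2.
Hence the absolute minimum is -213/2 at t = 7.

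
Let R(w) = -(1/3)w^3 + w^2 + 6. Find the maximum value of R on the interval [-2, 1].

38/3

The derivative is -w^2 + 2w, whose only zero in [-2, 1] is w = 0.
Compare values at every candidate in [-2, 1]: R(-2) = 38/3,  R(0) = 6,  R(1) = 20/3.
So the maximum is R(-2) = 38/3.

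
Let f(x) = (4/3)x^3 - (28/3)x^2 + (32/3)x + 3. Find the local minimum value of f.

-55/3

Critical points: f'(x) = 4x^2 - (56/3)x + 32/3 vanishes at x = 2/3, 4.
f''(x) = 8x - 56/3. f''(2/3) = -40/3 < 0 ⇒ local maximum; f''(4) = 40/3 > 0 ⇒ local minimum.
Thus f has its local minimum at x = 4, with value -55/3.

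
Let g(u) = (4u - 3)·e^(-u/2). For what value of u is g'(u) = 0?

11/4

g'(u) = 4·e^(-u/2) + (4u - 3)·(-1/2)·e^(-u/2) = (-2u + 11/2)·e^(-u/2). Since e^(-u/2) > 0, the only critical point is u = 11/4.
g''(11/4) has the same sign as -2 < 0, so this is a local maximum.
g(11/4) = (8)·e^(-11/8) ≈ 2.0227.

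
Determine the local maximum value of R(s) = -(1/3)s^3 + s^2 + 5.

R'(s) = -s^2 + 2s. Setting R'(s) = 0 gives s ∈ {0, 2}.
R''(s) = -2s + 2. R''(0) = 2 > 0 ⇒ local minimum; R''(2) = -2 < 0 ⇒ local maximum.
Thus R has its local maximum at s = 2, with value 19/3.

19/3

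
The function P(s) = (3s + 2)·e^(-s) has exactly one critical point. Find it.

Differentiating with the product rule gives P'(s) = (-3s + 1)·e^(-s). Since e^(-s) > 0, the only critical point is s = 1/3.
P''(1/3) has the same sign as -3 < 0, so this is a local maximum.
P(1/3) = (3)·e^(-1/3) ≈ 2.1496.

1/3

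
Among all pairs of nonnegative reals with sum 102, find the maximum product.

2601

With x + y = 102, the product is P(x) = x(102 − x).
P'(x) = 102 − 2x = 0 gives x = 51; P'' = −2 < 0, so this is the maximum.
P = 51·51 = 2601.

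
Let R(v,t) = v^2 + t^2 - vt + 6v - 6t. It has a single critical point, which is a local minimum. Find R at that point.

∂R/∂v = 2v - t + 6 = 0 and ∂R/∂t = -v + 2t - 6 = 0, so (v, t) = (-2, 2).
The Hessian has R_{vv} = 2, R_{tt} = 2, R_{vt} = -1, giving D = 3 > 0 with R_{vv} > 0, so the point is a local minimum.
R(-2, 2) = -12.

-12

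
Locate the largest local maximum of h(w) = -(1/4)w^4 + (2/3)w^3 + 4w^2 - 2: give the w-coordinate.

h'(w) = -w^3 + 2w^2 + 8w = 0 at w = -2, 0, 4.
h''(w) = -3w^2 + 4w + 8. h''(-2) = -12 < 0 ⇒ local maximum; h''(0) = 8 > 0 ⇒ local minimum; h''(4) = -24 < 0 ⇒ local maximum.
Thus h has its largest local maximum at w = 4, with value 122/3.

4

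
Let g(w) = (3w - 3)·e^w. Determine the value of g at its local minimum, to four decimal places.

-3.0000

Differentiating with the product rule gives g'(w) = (3w)·e^w. Since e^w > 0, the only critical point is w = 0.
g''(0) has the same sign as 3 > 0, so this is a local minimum.
g(0) = (-3)·e^(0) ≈ -3.0000.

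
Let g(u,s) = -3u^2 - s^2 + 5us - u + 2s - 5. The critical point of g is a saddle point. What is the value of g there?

-68/13

∂g/∂u = -6u + 5s - 1 = 0 and ∂g/∂s = 5u - 2s + 2 = 0, so (u, s) = (-8/13, -7/13).
The Hessian has g_{uu} = -6, g_{ss} = -2, g_{us} = 5, giving D = -13 < 0, so the point is a saddle point.
g(-8/13, -7/13) = -68/13.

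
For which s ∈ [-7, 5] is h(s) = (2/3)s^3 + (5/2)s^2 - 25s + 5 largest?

The derivative is 2s^2 + 5s - 25, which vanishes at s = -5 and s = 5/2.
Compare values at every candidate in [-7, 5]: h(-7) = 443/6, h(-5) = 655/6, h(5/2) = -755/24, h(5) = 155/6.
So the maximum is h(-5) = 655/6.

-5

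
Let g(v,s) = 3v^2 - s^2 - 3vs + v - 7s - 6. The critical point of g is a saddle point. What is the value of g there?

∂g/∂v = 6v - 3s + 1 = 0 and ∂g/∂s = -3v - 2s - 7 = 0, so (v, s) = (-23/21, -13/7).
The Hessian has g_{vv} = 6, g_{ss} = -2, g_{vs} = -3, giving D = -21 < 0, so the point is a saddle point.
g(-23/21, -13/7) = -1/21.

-1/21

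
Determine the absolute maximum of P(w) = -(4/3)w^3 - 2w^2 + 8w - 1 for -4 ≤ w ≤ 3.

61/3

The derivative is -4w^2 - 4w + 8, which vanishes at w = -2 and w = 1.
Evaluating at the critical points and endpoints: P(-4) = 61/3,  P(-2) = -43/3,  P(1) = 11/3,  P(3) = -31.
The maximum over the interval is 61/3, attained at w = -4.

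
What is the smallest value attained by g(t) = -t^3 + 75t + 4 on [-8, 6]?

g'(t) = -3t^2 + 75, which vanishes at t = -5 and t = 5.
Compare values at every candidate in [-8, 6]: g(-8) = -84, g(-5) = -246, g(5) = 254, g(6) = 238.
Hence the absolute minimum is -246 at t = -5.

-246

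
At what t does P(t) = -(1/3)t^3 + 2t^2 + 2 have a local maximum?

P'(t) = -t^2 + 4t = 0 at t = 0, 4.
Second-derivative test with P''(t) = -2t + 4: P''(0) = 4 > 0 ⇒ local minimum; P''(4) = -4 < 0 ⇒ local maximum.
Thus P has its local maximum at t = 4, with value 38/3.

4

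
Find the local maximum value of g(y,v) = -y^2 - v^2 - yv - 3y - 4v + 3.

22/3

∂g/∂y = -2y - v - 3 = 0 and ∂g/∂v = -y - 2v - 4 = 0, so (y, v) = (-2/3, -5/3).
The Hessian has g_{yy} = -2, g_{vv} = -2, g_{yv} = -1, giving D = 3 > 0 with g_{yy} < 0, so the point is a local maximum.
g(-2/3, -5/3) = 22/3.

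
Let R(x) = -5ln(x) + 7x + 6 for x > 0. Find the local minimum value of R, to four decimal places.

R'(x) = -5/x + 7 = 0 gives x = 5/7.
R''(x) = 5/x², which is positive for x > 0, so this is a local minimum.
R(5/7) = -5·ln(5/7) + 5 + 6 ≈ 12.6824.

12.6824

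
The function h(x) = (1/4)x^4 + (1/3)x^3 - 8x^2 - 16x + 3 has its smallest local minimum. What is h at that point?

Critical points: h'(x) = x^3 + x^2 - 16x - 16 vanishes at x = -4, -1, 4.
Since h''(x) = 3x^2 + 2x - 16, we get h''(-4) = 24 > 0 ⇒ local minimum; h''(-1) = -15 < 0 ⇒ local maximum; h''(4) = 40 > 0 ⇒ local minimum.
So the smallest local minimum value is h(4) = -311/3.

-311/3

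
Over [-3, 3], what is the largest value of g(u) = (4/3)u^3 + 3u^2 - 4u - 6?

g'(u) = 4u^2 + 6u - 4, which vanishes at u = -2 and u = 1/2.
Candidates: g(-3) = -3, g(-2) = 10/3, g(1/2) = -85/12, g(3) = 45.
The maximum over the interval is 45, attained at u = 3.

45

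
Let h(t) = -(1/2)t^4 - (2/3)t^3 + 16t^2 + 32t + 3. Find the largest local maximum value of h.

649/3

h'(t) = -2t^3 - 2t^2 + 32t + 32. Setting h'(t) = 0 gives t ∈ {-4, -1, 4}.
h''(t) = -6t^2 - 4t + 32. h''(-4) = -48 < 0 ⇒ local maximum; h''(-1) = 30 > 0 ⇒ local minimum; h''(4) = -80 < 0 ⇒ local maximum.
So the largest local maximum value is h(4) = 649/3.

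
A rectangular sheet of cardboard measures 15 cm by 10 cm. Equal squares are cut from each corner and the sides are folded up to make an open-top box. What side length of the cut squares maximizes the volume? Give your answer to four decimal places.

With cut size x, the volume is V(x) = x(15 − 2x)(10 − 2x) for 0 < x < 5.
V'(x) = 12x^2 − 100x + 150. Setting V'(x) = 0 gives x ≈ 1.9619 (the root in (0, 5)).
V''(x) = 24x − 100 is negative there, so this is the maximum; V ≈ 132.0382.

1.9619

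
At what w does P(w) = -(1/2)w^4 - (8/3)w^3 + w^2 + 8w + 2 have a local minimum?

P'(w) = -2w^3 - 8w^2 + 2w + 8 = 0 at w = -4, -1, 1.
P''(w) = -6w^2 - 16w + 2. P''(-4) = -30 < 0 ⇒ local maximum; P''(-1) = 12 > 0 ⇒ local minimum; P''(1) = -20 < 0 ⇒ local maximum.
So the local minimum value is P(-1) = -17/6.

-1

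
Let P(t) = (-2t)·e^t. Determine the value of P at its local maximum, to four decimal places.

P'(t) = (-2)·e^t + (-2t)·1·e^t = (-2t - 2)·e^t. Since e^t > 0, the only critical point is t = -1.
P''(-1) has the same sign as -2 < 0, so this is a local maximum.
P(-1) = (2)·e^(-1) ≈ 0.7358.

0.7358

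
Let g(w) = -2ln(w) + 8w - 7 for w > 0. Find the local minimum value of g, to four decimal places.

g'(w) = -2/w + 8 = 0 gives w = 1/4.
g''(w) = 2/w², which is positive for w > 0, so this is a local minimum.
g(1/4) = -2·ln(1/4) + 2 - 7 ≈ -2.2274.

-2.2274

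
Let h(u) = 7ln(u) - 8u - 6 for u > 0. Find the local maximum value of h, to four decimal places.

h'(u) = 7/u − 8 = 0 gives u = 7/8.
h''(u) = -7/u², which is negative for u > 0, so this is a local maximum.
h(7/8) = 7·ln(7/8) - 7 - 6 ≈ -13.9347.

-13.9347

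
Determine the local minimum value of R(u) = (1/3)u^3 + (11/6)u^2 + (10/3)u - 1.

-487/162

R'(u) = u^2 + (11/3)u + 10/3. Setting R'(u) = 0 gives u ∈ {-2, -5/3}.
Second-derivative test with R''(u) = 2u + 11/3: R''(-2) = -1/3 < 0 ⇒ local maximum; R''(-5/3) = 1/3 > 0 ⇒ local minimum.
So the local minimum value is R(-5/3) = -487/162.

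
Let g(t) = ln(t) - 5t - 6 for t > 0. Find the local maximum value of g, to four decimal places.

-8.6094

g'(t) = 1/t − 5 = 0 gives t = 1/5.
g''(t) = -1/t², which is negative for t > 0, so this is a local maximum.
g(1/5) = 1·ln(1/5) - 1 - 6 ≈ -8.6094.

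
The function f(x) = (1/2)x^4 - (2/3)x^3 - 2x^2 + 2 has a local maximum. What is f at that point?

Critical points: f'(x) = 2x^3 - 2x^2 - 4x vanishes at x = -1, 0, 2.
Since f''(x) = 6x^2 - 4x - 4, we get f''(-1) = 6 > 0 ⇒ local minimum; f''(0) = -4 < 0 ⇒ local maximum; f''(2) = 12 > 0 ⇒ local minimum.
Thus f has its local maximum at x = 0, with value 2.

2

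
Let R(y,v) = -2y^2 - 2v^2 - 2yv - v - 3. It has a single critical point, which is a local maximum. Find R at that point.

∂R/∂y = -4y - 2v = 0 and ∂R/∂v = -2y - 4v - 1 = 0, so (y, v) = (1/6, -1/3).
The Hessian has R_{yy} = -4, R_{vv} = -4, R_{yv} = -2, giving D = 12 > 0 with R_{yy} < 0, so the point is a local maximum.
R(1/6, -1/3) = -17/6.

-17/6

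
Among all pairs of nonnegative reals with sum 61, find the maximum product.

With x + y = 61, the product is P(x) = x(61 − x).
P'(x) = 61 − 2x = 0 gives x = 61/2; P'' = −2 < 0, so this is the maximum.
P = 61/2·61/2 = 3721/4.

3721/4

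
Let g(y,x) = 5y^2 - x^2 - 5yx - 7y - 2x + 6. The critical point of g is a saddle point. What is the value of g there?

311/45

∂g/∂y = 10y - 5x - 7 = 0 and ∂g/∂x = -5y - 2x - 2 = 0, so (y, x) = (4/45, -11/9).
The Hessian has g_{yy} = 10, g_{xx} = -2, g_{yx} = -5, giving D = -45 < 0, so the point is a saddle point.
g(4/45, -11/9) = 311/45.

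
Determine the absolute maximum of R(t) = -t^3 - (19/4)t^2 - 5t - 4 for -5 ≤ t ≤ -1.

109/4

R'(t) = -3t^2 - (19/2)t - 5, whose only zero in [-5, -1] is t = -5/2.
Compare values at every candidate in [-5, -1]: R(-5) = 109/4,  R(-5/2) = -89/16,  R(-1) = -11/4.
The maximum over the interval is 109/4, attained at t = -5.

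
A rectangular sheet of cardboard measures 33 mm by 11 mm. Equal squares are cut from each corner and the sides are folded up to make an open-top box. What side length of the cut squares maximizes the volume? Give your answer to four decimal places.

2.4828

With cut size x, the volume is V(x) = x(33 − 2x)(11 − 2x) for 0 < x < 5.5.
V'(x) = 12x^2 − 176x + 363. Setting V'(x) = 0 gives x ≈ 2.4828 (the root in (0, 5.5)).
V''(x) = 24x − 176 is negative there, so this is the maximum; V ≈ 420.0172.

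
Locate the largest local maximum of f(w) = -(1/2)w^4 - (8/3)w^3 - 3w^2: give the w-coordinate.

Critical points: f'(w) = -2w^3 - 8w^2 - 6w vanishes at w = -3, -1, 0.
Second-derivative test with f''(w) = -6w^2 - 16w - 6: f''(-3) = -12 < 0 ⇒ local maximum; f''(-1) = 4 > 0 ⇒ local minimum; f''(0) = -6 < 0 ⇒ local maximum.
Thus f has its largest local maximum at w = -3, with value 9/2.

-3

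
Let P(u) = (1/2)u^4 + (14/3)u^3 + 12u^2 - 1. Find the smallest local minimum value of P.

P'(u) = 2u^3 + 14u^2 + 24u = 0 at u = -4, -3, 0.
Since P''(u) = 6u^2 + 28u + 24, we get P''(-4) = 8 > 0 ⇒ local minimum; P''(-3) = -6 < 0 ⇒ local maximum; P''(0) = 24 > 0 ⇒ local minimum.
Thus P has its smallest local minimum at u = 0, with value -1.

-1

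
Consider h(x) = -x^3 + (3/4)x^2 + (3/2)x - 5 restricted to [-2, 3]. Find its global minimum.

-83/4

The derivative is -3x^2 + (3/2)x + 3/2, which vanishes at x = -1/2 and x = 1.
Candidates: h(-2) = 3, h(-1/2) = -87/16, h(1) = -15/4, h(3) = -83/4.
Hence the absolute minimum is -83/4 at x = 3.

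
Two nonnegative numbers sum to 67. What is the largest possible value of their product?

With x + y = 67, the product is P(x) = x(67 − x).
P'(x) = 67 − 2x = 0 gives x = 67/2; P'' = −2 < 0, so this is the maximum.
P = 67/2·67/2 = 4489/4.

4489/4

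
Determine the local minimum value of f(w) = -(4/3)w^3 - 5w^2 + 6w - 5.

-32

f'(w) = -4w^2 - 10w + 6 = 0 at w = -3, 1/2.
Second-derivative test with f''(w) = -8w - 10: f''(-3) = 14 > 0 ⇒ local minimum; f''(1/2) = -14 < 0 ⇒ local maximum.
Thus f has its local minimum at w = -3, with value -32.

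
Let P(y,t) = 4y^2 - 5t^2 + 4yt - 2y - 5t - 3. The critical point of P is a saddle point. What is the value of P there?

∂P/∂y = 8y + 4t - 2 = 0 and ∂P/∂t = 4y - 10t - 5 = 0, so (y, t) = (5/12, -1/3).
The Hessian has P_{yy} = 8, P_{tt} = -10, P_{yt} = 4, giving D = -96 < 0, so the point is a saddle point.
P(5/12, -1/3) = -31/12.

-31/12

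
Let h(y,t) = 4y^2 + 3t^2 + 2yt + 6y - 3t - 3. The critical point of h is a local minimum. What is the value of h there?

-78/11

∂h/∂y = 8y + 2t + 6 = 0 and ∂h/∂t = 2y + 6t - 3 = 0, so (y, t) = (-21/22, 9/11).
The Hessian has h_{yy} = 8, h_{tt} = 6, h_{yt} = 2, giving D = 44 > 0 with h_{yy} > 0, so the point is a local minimum.
h(-21/22, 9/11) = -78/11.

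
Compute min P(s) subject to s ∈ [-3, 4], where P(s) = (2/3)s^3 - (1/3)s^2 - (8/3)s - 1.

-14

Differentiating, P'(s) = 2s^2 - (2/3)s - 8/3; which vanishes at s = -1 and s = 4/3.
Evaluating at the critical points and endpoints: P(-3) = -14,  P(-1) = 2/3,  P(4/3) = -289/81,  P(4) = 77/3.
Hence the absolute minimum is -14 at s = -3.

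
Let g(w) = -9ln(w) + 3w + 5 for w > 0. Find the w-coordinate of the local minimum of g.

3

g'(w) = -9/w + 3 = 0 gives w = 3.
g''(w) = 9/w², which is positive for w > 0, so this is a local minimum.
g(3) = -9·ln(3) + 9 + 5 ≈ 4.1125.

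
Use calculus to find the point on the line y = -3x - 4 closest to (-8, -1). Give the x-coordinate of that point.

Minimize D(x)^2 = (x + 8)^2 + (-3x - 3)^2.
d/dx[D^2] = 2(x + 8) + 2·(-3)·(-3x - 3) = 0 ⇒ x = -17/10.
Then y = 11/10 and the distance is √(441/10) ≈ 6.6408.

-17/10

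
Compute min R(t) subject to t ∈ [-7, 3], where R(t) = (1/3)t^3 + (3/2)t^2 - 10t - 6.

Differentiating, R'(t) = t^2 + 3t - 10; which vanishes at t = -5 and t = 2.
Compare values at every candidate in [-7, 3]: R(-7) = 139/6; R(-5) = 239/6; R(2) = -52/3; R(3) = -27/2.
So the minimum is R(2) = -52/3.

-52/3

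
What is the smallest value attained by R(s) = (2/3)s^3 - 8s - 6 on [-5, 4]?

-148/3

The derivative is 2s^2 - 8, which vanishes at s = -2 and s = 2.
Evaluating at the critical points and endpoints: R(-5) = -148/3; R(-2) = 14/3; R(2) = -50/3; R(4) = 14/3.
The minimum over the interval is -148/3, attained at s = -5.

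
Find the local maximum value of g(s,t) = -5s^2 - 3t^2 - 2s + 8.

41/5

∂g/∂s = -10s - 2 = 0 and ∂g/∂t = -6t = 0, so (s, t) = (-1/5, 0).
The Hessian has g_{ss} = -10, g_{tt} = -6, g_{st} = 0, giving D = 60 > 0 with g_{ss} < 0, so the point is a local maximum.
g(-1/5, 0) = 41/5.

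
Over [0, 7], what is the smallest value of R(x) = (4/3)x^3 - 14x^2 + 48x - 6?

The derivative is 4x^2 - 28x + 48, which vanishes at x = 3 and x = 4.
Compare values at every candidate in [0, 7]: R(0) = -6; R(3) = 48; R(4) = 142/3; R(7) = 304/3.
So the minimum is R(0) = -6.

-6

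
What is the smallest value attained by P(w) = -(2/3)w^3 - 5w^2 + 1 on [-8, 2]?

The derivative is -2w^2 - 10w, which vanishes at w = -5 and w = 0.
Candidates: P(-8) = 67/3,  P(-5) = -122/3,  P(0) = 1,  P(2) = -73/3.
Hence the absolute minimum is -122/3 at w = -5.

-122/3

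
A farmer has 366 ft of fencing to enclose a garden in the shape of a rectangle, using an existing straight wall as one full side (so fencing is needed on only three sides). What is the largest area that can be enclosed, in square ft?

Let the sides perpendicular to the wall have length x and the parallel side y, so 2x + y = 366 and the area is A = xy = x(366 − 2x).
A'(x) = 366 − 4x = 0 gives x = 183/2, and A''(x) = −4 < 0 confirms a maximum.
Then y = 366 − 2·183/2 = 183 and A = 33489/2.

33489/2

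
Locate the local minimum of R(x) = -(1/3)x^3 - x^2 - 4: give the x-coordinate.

-2

R'(x) = -x^2 - 2x. Setting R'(x) = 0 gives x ∈ {-2, 0}.
R''(x) = -2x - 2. R''(-2) = 2 > 0 ⇒ local minimum; R''(0) = -2 < 0 ⇒ local maximum.
Thus R has its local minimum at x = -2, with value -16/3.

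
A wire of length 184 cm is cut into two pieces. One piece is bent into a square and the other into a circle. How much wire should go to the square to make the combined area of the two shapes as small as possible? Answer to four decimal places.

103.0582

Let x be the length used for the square. Square side x/4; circle radius (184−x)/(2π).
A(x) = (x/4)² + π·((184−x)/(2π))² = x²/16 + (184−x)²/(4π) for 0 ≤ x ≤ 184. A'(x) = x/8 − (184−x)/(2π) = 0 gives x = 4·184/(π+4) ≈ 103.0582.
A'' = 1/8 + 1/(2π) > 0, so this gives the minimum combined area; x ≈ 103.0582 cm to the square.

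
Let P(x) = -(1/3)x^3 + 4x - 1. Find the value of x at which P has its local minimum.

-2

P'(x) = -x^2 + 4. Setting P'(x) = 0 gives x ∈ {-2, 2}.
P''(x) = -2x. P''(-2) = 4 > 0 ⇒ local minimum; P''(2) = -4 < 0 ⇒ local maximum.
So the local minimum value is P(-2) = -19/3.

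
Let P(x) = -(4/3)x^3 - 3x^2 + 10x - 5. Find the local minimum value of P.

P'(x) = -4x^2 - 6x + 10. Setting P'(x) = 0 gives x ∈ {-5/2, 1}.
P''(x) = -8x - 6. P''(-5/2) = 14 > 0 ⇒ local minimum; P''(1) = -14 < 0 ⇒ local maximum.
Thus P has its local minimum at x = -5/2, with value -335/12.

-335/12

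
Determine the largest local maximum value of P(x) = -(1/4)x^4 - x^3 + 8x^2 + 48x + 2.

194

P'(x) = -x^3 - 3x^2 + 16x + 48 = 0 at x = -4, -3, 4.
Since P''(x) = -3x^2 - 6x + 16, we get P''(-4) = -8 < 0 ⇒ local maximum; P''(-3) = 7 > 0 ⇒ local minimum; P''(4) = -56 < 0 ⇒ local maximum.
So the largest local maximum value is P(4) = 194.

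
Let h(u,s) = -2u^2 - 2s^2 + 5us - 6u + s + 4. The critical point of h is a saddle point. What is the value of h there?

∂h/∂u = -4u + 5s - 6 = 0 and ∂h/∂s = 5u - 4s + 1 = 0, so (u, s) = (19/9, 26/9).
The Hessian has h_{uu} = -4, h_{ss} = -4, h_{us} = 5, giving D = -9 < 0, so the point is a saddle point.
h(19/9, 26/9) = -8/9.

-8/9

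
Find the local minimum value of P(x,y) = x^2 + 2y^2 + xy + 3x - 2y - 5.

-9

∂P/∂x = 2x + y + 3 = 0 and ∂P/∂y = x + 4y - 2 = 0, so (x, y) = (-2, 1).
The Hessian has P_{xx} = 2, P_{yy} = 4, P_{xy} = 1, giving D = 7 > 0 with P_{xx} > 0, so the point is a local minimum.
P(-2, 1) = -9.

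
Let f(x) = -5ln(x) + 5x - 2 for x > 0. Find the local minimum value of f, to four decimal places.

f'(x) = -5/x + 5 = 0 gives x = 1.
f''(x) = 5/x², which is positive for x > 0, so this is a local minimum.
f(1) = -5·ln(1) + 5 - 2 ≈ 3.0000.

3.0000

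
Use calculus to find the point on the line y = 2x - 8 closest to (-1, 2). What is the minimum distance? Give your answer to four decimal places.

5.3666

Minimize D(x)^2 = (x + 1)^2 + (2x - 10)^2.
d/dx[D^2] = 2(x + 1) + 2·2·(2x - 10) = 0 ⇒ x = 19/5.
Then y = -2/5 and the distance is √(144/5) ≈ 5.3666.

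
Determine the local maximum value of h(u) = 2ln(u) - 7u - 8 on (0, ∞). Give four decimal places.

h'(u) = 2/u − 7 = 0 gives u = 2/7.
h''(u) = -2/u², which is negative for u > 0, so this is a local maximum.
h(2/7) = 2·ln(2/7) - 2 - 8 ≈ -12.5055.

-12.5055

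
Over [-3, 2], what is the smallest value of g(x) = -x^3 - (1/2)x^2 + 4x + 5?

31/27

The derivative is -3x^2 - x + 4, which vanishes at x = -4/3 and x = 1.
Evaluating at the critical points and endpoints: g(-3) = 31/2, g(-4/3) = 31/27, g(1) = 15/2, g(2) = 3.
So the minimum is g(-4/3) = 31/27.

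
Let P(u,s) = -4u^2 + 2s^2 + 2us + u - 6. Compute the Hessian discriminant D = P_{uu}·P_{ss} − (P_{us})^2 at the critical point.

-36

∂P/∂u = -8u + 2s + 1 = 0 and ∂P/∂s = 2u + 4s = 0, so (u, s) = (1/9, -1/18).
The Hessian has P_{uu} = -8, P_{ss} = 4, P_{us} = 2, giving D = -36 < 0, so the point is a saddle point.
D = (-8)·(4) − (2)^2 = -36.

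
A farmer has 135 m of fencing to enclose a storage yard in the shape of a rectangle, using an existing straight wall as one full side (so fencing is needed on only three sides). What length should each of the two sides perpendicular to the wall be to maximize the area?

Let the sides perpendicular to the wall have length x and the parallel side y, so 2x + y = 135 and the area is A = xy = x(135 − 2x).
A'(x) = 135 − 4x = 0 gives x = 135/4, and A''(x) = −4 < 0 confirms a maximum.
Then y = 135 − 2·135/4 = 135/2 and A = 18225/8.

135/4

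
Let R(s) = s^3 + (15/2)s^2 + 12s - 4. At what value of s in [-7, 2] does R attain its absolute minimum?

-7

Differentiating, R'(s) = 3s^2 + 15s + 12; which vanishes at s = -4 and s = -1.
Evaluating at the critical points and endpoints: R(-7) = -127/2,  R(-4) = 4,  R(-1) = -19/2,  R(2) = 58.
So the minimum is R(-7) = -127/2.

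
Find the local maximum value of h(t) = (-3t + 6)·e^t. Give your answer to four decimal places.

8.1548

h'(t) = (-3)·e^t + (-3t + 6)·1·e^t = (-3t + 3)·e^t. Since e^t > 0, the only critical point is t = 1.
h''(1) has the same sign as -3 < 0, so this is a local maximum.
h(1) = (3)·e^(1) ≈ 8.1548.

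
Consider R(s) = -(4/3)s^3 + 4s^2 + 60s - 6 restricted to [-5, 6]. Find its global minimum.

-114

The derivative is -4s^2 + 8s + 60, which vanishes at s = -3 and s = 5.
Candidates: R(-5) = -118/3, R(-3) = -114, R(5) = 682/3, R(6) = 210.
So the minimum is R(-3) = -114.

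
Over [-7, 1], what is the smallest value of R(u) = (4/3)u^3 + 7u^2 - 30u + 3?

-56/3

Differentiating, R'(u) = 4u^2 + 14u - 30; whose only zero in [-7, 1] is u = -5.
Candidates: R(-7) = 296/3,  R(-5) = 484/3,  R(1) = -56/3.
The minimum over the interval is -56/3, attained at u = 1.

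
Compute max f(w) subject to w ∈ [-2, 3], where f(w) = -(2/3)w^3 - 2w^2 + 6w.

10/3

f'(w) = -2w^2 - 4w + 6, whose only zero in [-2, 3] is w = 1.
Compare values at every candidate in [-2, 3]: f(-2) = -44/3; f(1) = 10/3; f(3) = -18.
The maximum over the interval is 10/3, attained at w = 1.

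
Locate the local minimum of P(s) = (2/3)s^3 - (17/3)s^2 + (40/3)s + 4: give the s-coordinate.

P'(s) = 2s^2 - (34/3)s + 40/3. Setting P'(s) = 0 gives s ∈ {5/3, 4}.
Since P''(s) = 4s - 34/3, we get P''(5/3) = -14/3 < 0 ⇒ local maximum; P''(4) = 14/3 > 0 ⇒ local minimum.
The local minimum is P(4) = 28/3.

4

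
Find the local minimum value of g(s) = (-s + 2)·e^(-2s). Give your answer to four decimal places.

By the product rule, g'(s) = (2s - 5)·e^(-2s). Since e^(-2s) > 0, the only critical point is s = 5/2.
g''(5/2) has the same sign as 2 > 0, so this is a local minimum.
g(5/2) = (-1/2)·e^(-5) ≈ -0.0034.

-0.0034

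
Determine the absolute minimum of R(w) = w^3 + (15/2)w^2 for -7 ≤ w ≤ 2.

Differentiating, R'(w) = 3w^2 + 15w; which vanishes at w = -5 and w = 0.
Compare values at every candidate in [-7, 2]: R(-7) = 49/2, R(-5) = 125/2, R(0) = 0, R(2) = 38.
Hence the absolute minimum is 0 at w = 0.

0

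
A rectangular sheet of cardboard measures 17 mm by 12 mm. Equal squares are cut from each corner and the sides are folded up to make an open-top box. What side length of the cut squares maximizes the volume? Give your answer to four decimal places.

2.3112

With cut size x, the volume is V(x) = x(17 − 2x)(12 − 2x) for 0 < x < 6.
V'(x) = 12x^2 − 116x + 204. Setting V'(x) = 0 gives x ≈ 2.3112 (the root in (0, 6)).
V''(x) = 24x − 116 is negative there, so this is the maximum; V ≈ 211.0518.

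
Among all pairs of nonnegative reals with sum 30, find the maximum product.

225

With x + y = 30, the product is P(x) = x(30 − x).
P'(x) = 30 − 2x = 0 gives x = 15; P'' = −2 < 0, so this is the maximum.
P = 15·15 = 225.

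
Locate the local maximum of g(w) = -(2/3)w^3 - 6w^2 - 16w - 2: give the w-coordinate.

g'(w) = -2w^2 - 12w - 16 = 0 at w = -4, -2.
Second-derivative test with g''(w) = -4w - 12: g''(-4) = 4 > 0 ⇒ local minimum; g''(-2) = -4 < 0 ⇒ local maximum.
So the local maximum value is g(-2) = 34/3.

-2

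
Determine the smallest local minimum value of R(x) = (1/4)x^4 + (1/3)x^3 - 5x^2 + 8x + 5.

-193/3

R'(x) = x^3 + x^2 - 10x + 8. Setting R'(x) = 0 gives x ∈ {-4, 1, 2}.
Second-derivative test with R''(x) = 3x^2 + 2x - 10: R''(-4) = 30 > 0 ⇒ local minimum; R''(1) = -5 < 0 ⇒ local maximum; R''(2) = 6 > 0 ⇒ local minimum.
The smallest local minimum is R(-4) = -193/3.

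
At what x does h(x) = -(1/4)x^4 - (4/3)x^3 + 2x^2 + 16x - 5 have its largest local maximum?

2

h'(x) = -x^3 - 4x^2 + 4x + 16 = 0 at x = -4, -2, 2.
Second-derivative test with h''(x) = -3x^2 - 8x + 4: h''(-4) = -12 < 0 ⇒ local maximum; h''(-2) = 8 > 0 ⇒ local minimum; h''(2) = -24 < 0 ⇒ local maximum.
So the largest local maximum value is h(2) = 61/3.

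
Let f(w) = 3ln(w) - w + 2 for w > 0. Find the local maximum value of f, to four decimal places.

2.2958

f'(w) = 3/w − 1 = 0 gives w = 3.
f''(w) = -3/w², which is negative for w > 0, so this is a local maximum.
f(3) = 3·ln(3) - 3 + 2 ≈ 2.2958.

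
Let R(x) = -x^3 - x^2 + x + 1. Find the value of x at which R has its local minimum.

-1

R'(x) = -3x^2 - 2x + 1. Setting R'(x) = 0 gives x ∈ {-1, 1/3}.
R''(x) = -6x - 2. R''(-1) = 4 > 0 ⇒ local minimum; R''(1/3) = -4 < 0 ⇒ local maximum.
Thus R has its local minimum at x = -1, with value 0.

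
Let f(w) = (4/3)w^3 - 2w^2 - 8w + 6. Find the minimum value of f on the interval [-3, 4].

Differentiating, f'(w) = 4w^2 - 4w - 8; which vanishes at w = -1 and w = 2.
Candidates: f(-3) = -24, f(-1) = 32/3, f(2) = -22/3, f(4) = 82/3.
So the minimum is f(-3) = -24.

-24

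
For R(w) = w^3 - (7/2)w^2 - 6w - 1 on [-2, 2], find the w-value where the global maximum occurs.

Differentiating, R'(w) = 3w^2 - 7w - 6; whose only zero in [-2, 2] is w = -2/3.
Candidates: R(-2) = -11; R(-2/3) = 31/27; R(2) = -19.
The maximum over the interval is 31/27, attained at w = -2/3.

-2/3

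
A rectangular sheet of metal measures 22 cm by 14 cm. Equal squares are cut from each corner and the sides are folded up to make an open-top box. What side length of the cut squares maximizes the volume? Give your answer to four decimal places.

2.7854

With cut size x, the volume is V(x) = x(22 − 2x)(14 − 2x) for 0 < x < 7.
V'(x) = 12x^2 − 144x + 308. Setting V'(x) = 0 gives x ≈ 2.7854 (the root in (0, 7)).
V''(x) = 24x − 144 is negative there, so this is the maximum; V ≈ 385.7362.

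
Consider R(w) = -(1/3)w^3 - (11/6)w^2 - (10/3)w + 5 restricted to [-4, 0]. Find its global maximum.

31/3

R'(w) = -w^2 - (11/3)w - 10/3, which vanishes at w = -2 and w = -5/3.
Evaluating at the critical points and endpoints: R(-4) = 31/3; R(-2) = 7; R(-5/3) = 1135/162; R(0) = 5.
The maximum over the interval is 31/3, attained at w = -4.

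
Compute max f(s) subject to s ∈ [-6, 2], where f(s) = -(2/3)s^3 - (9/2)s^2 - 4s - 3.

f'(s) = -2s^2 - 9s - 4, which vanishes at s = -4 and s = -1/2.
Evaluating at the critical points and endpoints: f(-6) = 3, f(-4) = -49/3, f(-1/2) = -49/24, f(2) = -103/3.
So the maximum is f(-6) = 3.

3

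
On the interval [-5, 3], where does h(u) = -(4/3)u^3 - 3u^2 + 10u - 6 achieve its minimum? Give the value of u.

h'(u) = -4u^2 - 6u + 10, which vanishes at u = -5/2 and u = 1.
Evaluating at the critical points and endpoints: h(-5) = 107/3, h(-5/2) = -347/12, h(1) = -1/3, h(3) = -39.
Hence the absolute minimum is -39 at u = 3.

3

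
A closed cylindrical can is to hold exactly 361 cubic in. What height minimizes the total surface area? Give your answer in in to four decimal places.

7.7174

With radius r and height h, πr²h = 361 so h = 361/(πr²), and S(r) = 2πr² + 2πrh = 2πr² + 2·361/r.
S'(r) = 4πr − 2·361/r² = 0 ⇒ r³ = 361/(2π), so r ≈ 3.8587 and h = 2r ≈ 7.7174.
S''(r) = 4π + 4·361/r³ > 0, so this is the minimum; S ≈ 280.6635.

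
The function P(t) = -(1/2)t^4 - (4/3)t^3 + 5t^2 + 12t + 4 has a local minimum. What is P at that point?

Critical points: P'(t) = -2t^3 - 4t^2 + 10t + 12 vanishes at t = -3, -1, 2.
P''(t) = -6t^2 - 8t + 10. P''(-3) = -20 < 0 ⇒ local maximum; P''(-1) = 12 > 0 ⇒ local minimum; P''(2) = -30 < 0 ⇒ local maximum.
So the local minimum value is P(-1) = -13/6.

-13/6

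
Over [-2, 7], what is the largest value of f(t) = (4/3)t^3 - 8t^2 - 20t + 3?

41/3

The derivative is 4t^2 - 16t - 20, which vanishes at t = -1 and t = 5.
Compare values at every candidate in [-2, 7]: f(-2) = 1/3; f(-1) = 41/3; f(5) = -391/3; f(7) = -215/3.
So the maximum is f(-1) = 41/3.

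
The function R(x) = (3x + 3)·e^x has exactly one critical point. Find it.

-2

By the product rule, R'(x) = (3x + 6)·e^x. Since e^x > 0, the only critical point is x = -2.
R''(-2) has the same sign as 3 > 0, so this is a local minimum.
R(-2) = (-3)·e^(-2) ≈ -0.4060.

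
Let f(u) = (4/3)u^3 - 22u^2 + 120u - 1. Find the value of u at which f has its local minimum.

f'(u) = 4u^2 - 44u + 120. Setting f'(u) = 0 gives u ∈ {5, 6}.
Second-derivative test with f''(u) = 8u - 44: f''(5) = -4 < 0 ⇒ local maximum; f''(6) = 4 > 0 ⇒ local minimum.
The local minimum is f(6) = 215.

6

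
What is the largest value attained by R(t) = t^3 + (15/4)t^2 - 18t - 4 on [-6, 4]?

64

Differentiating, R'(t) = 3t^2 + (15/2)t - 18; which vanishes at t = -4 and t = 3/2.
Candidates: R(-6) = 23, R(-4) = 64, R(3/2) = -307/16, R(4) = 48.
Hence the absolute maximum is 64 at t = -4.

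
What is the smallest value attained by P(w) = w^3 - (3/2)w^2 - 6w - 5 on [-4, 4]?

-69

The derivative is 3w^2 - 3w - 6, which vanishes at w = -1 and w = 2.
Compare values at every candidate in [-4, 4]: P(-4) = -69, P(-1) = -3/2, P(2) = -15, P(4) = 11.
Hence the absolute minimum is -69 at w = -4.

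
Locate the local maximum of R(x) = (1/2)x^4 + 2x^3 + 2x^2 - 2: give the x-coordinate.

-1

R'(x) = 2x^3 + 6x^2 + 4x = 0 at x = -2, -1, 0.
Second-derivative test with R''(x) = 6x^2 + 12x + 4: R''(-2) = 4 > 0 ⇒ local minimum; R''(-1) = -2 < 0 ⇒ local maximum; R''(0) = 4 > 0 ⇒ local minimum.
The local maximum is R(-1) = -3/2.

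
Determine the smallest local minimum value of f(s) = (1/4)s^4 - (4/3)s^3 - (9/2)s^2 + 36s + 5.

-349/4

Critical points: f'(s) = s^3 - 4s^2 - 9s + 36 vanishes at s = -3, 3, 4.
Since f''(s) = 3s^2 - 8s - 9, we get f''(-3) = 42 > 0 ⇒ local minimum; f''(3) = -6 < 0 ⇒ local maximum; f''(4) = 7 > 0 ⇒ local minimum.
Thus f has its smallest local minimum at s = -3, with value -349/4.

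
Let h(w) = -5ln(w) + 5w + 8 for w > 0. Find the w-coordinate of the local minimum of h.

h'(w) = -5/w + 5 = 0 gives w = 1.
h''(w) = 5/w², which is positive for w > 0, so this is a local minimum.
h(1) = -5·ln(1) + 5 + 8 ≈ 13.0000.

1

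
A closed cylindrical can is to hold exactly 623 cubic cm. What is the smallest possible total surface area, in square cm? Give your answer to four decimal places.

With radius r and height h, πr²h = 623 so h = 623/(πr²), and S(r) = 2πr² + 2πrh = 2πr² + 2·623/r.
S'(r) = 4πr − 2·623/r² = 0 ⇒ r³ = 623/(2π), so r ≈ 4.6285 and h = 2r ≈ 9.2569.
S''(r) = 4π + 4·623/r³ > 0, so this is the minimum; S ≈ 403.8064.

403.8064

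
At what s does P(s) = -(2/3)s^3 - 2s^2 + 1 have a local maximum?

P'(s) = -2s^2 - 4s = 0 at s = -2, 0.
P''(s) = -4s - 4. P''(-2) = 4 > 0 ⇒ local minimum; P''(0) = -4 < 0 ⇒ local maximum.
Thus P has its local maximum at s = 0, with value 1.

0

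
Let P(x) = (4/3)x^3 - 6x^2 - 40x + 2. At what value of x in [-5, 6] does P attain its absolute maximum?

-2

P'(x) = 4x^2 - 12x - 40, which vanishes at x = -2 and x = 5.
Compare values at every candidate in [-5, 6]: P(-5) = -344/3; P(-2) = 142/3; P(5) = -544/3; P(6) = -166.
So the maximum is P(-2) = 142/3.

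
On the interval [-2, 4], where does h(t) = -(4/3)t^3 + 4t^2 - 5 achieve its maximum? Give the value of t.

-2

Differentiating, h'(t) = -4t^2 + 8t; which vanishes at t = 0 and t = 2.
Compare values at every candidate in [-2, 4]: h(-2) = 65/3, h(0) = -5, h(2) = 1/3, h(4) = -79/3.
The maximum over the interval is 65/3, attained at t = -2.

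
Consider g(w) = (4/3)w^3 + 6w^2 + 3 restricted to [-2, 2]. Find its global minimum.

The derivative is 4w^2 + 12w, whose only zero in [-2, 2] is w = 0.
Candidates: g(-2) = 49/3; g(0) = 3; g(2) = 113/3.
So the minimum is g(0) = 3.

3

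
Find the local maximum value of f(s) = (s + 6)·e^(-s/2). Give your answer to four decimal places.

Differentiating with the product rule gives f'(s) = (-(1/2)s - 2)·e^(-s/2). Since e^(-s/2) > 0, the only critical point is s = -4.
f''(-4) has the same sign as -1/2 < 0, so this is a local maximum.
f(-4) = (2)·e^(2) ≈ 14.7781.

14.7781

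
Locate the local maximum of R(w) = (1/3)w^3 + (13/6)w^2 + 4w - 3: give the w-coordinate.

-3

R'(w) = w^2 + (13/3)w + 4. Setting R'(w) = 0 gives w ∈ {-3, -4/3}.
Second-derivative test with R''(w) = 2w + 13/3: R''(-3) = -5/3 < 0 ⇒ local maximum; R''(-4/3) = 5/3 > 0 ⇒ local minimum.
The local maximum is R(-3) = -9/2.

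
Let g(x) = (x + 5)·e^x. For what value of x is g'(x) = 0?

-6

g'(x) = 1·e^x + (x + 5)·1·e^x = (x + 6)·e^x. Since e^x > 0, the only critical point is x = -6.
g''(-6) has the same sign as 1 > 0, so this is a local minimum.
g(-6) = (-1)·e^(-6) ≈ -0.0025.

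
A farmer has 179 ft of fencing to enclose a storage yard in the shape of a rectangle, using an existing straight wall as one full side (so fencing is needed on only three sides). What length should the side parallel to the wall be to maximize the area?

Let the sides perpendicular to the wall have length x and the parallel side y, so 2x + y = 179 and the area is A = xy = x(179 − 2x).
A'(x) = 179 − 4x = 0 gives x = 179/4, and A''(x) = −4 < 0 confirms a maximum.
Then y = 179 − 2·179/4 = 179/2 and A = 32041/8.

179/2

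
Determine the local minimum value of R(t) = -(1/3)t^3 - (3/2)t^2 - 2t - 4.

-10/3

R'(t) = -t^2 - 3t - 2. Setting R'(t) = 0 gives t ∈ {-2, -1}.
R''(t) = -2t - 3. R''(-2) = 1 > 0 ⇒ local minimum; R''(-1) = -1 < 0 ⇒ local maximum.
Thus R has its local minimum at t = -2, with value -10/3.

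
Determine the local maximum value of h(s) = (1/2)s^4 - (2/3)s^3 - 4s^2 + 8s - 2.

11/6

h'(s) = 2s^3 - 2s^2 - 8s + 8. Setting h'(s) = 0 gives s ∈ {-2, 1, 2}.
h''(s) = 6s^2 - 4s - 8. h''(-2) = 24 > 0 ⇒ local minimum; h''(1) = -6 < 0 ⇒ local maximum; h''(2) = 8 > 0 ⇒ local minimum.
So the local maximum value is h(1) = 11/6.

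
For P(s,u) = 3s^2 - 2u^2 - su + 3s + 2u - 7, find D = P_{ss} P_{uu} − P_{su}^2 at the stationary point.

∂P/∂s = 6s - u + 3 = 0 and ∂P/∂u = -s - 4u + 2 = 0, so (s, u) = (-2/5, 3/5).
The Hessian has P_{ss} = 6, P_{uu} = -4, P_{su} = -1, giving D = -25 < 0, so the point is a saddle point.
D = (6)·(-4) − (-1)^2 = -25.

-25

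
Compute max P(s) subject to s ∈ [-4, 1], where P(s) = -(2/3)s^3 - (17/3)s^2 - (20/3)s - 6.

-314/81

The derivative is -2s^2 - (34/3)s - 20/3, whose only zero in [-4, 1] is s = -2/3.
Candidates: P(-4) = -82/3; P(-2/3) = -314/81; P(1) = -19.
So the maximum is P(-2/3) = -314/81.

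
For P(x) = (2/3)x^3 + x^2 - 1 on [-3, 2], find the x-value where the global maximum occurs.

2

The derivative is 2x^2 + 2x, which vanishes at x = -1 and x = 0.
Compare values at every candidate in [-3, 2]: P(-3) = -10; P(-1) = -2/3; P(0) = -1; P(2) = 25/3.
The maximum over the interval is 25/3, attained at x = 2.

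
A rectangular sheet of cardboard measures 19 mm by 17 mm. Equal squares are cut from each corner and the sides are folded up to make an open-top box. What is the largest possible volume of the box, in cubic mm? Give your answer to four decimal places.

429.0069

With cut size x, the volume is V(x) = x(19 − 2x)(17 − 2x) for 0 < x < 8.5.
V'(x) = 12x^2 − 144x + 323. Setting V'(x) = 0 gives x ≈ 2.9861 (the root in (0, 8.5)).
V''(x) = 24x − 144 is negative there, so this is the maximum; V ≈ 429.0069.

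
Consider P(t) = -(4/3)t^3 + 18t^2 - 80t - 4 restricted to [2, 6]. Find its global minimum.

-124

The derivative is -4t^2 + 36t - 80, which vanishes at t = 4 and t = 5.
Candidates: P(2) = -308/3, P(4) = -364/3, P(5) = -362/3, P(6) = -124.
So the minimum is P(6) = -124.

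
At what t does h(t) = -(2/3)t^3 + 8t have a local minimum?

-2

Critical points: h'(t) = -2t^2 + 8 vanishes at t = -2, 2.
Second-derivative test with h''(t) = -4t: h''(-2) = 8 > 0 ⇒ local minimum; h''(2) = -8 < 0 ⇒ local maximum.
The local minimum is h(-2) = -32/3.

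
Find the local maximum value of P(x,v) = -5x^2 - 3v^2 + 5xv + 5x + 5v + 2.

79/7

∂P/∂x = -10x + 5v + 5 = 0 and ∂P/∂v = 5x - 6v + 5 = 0, so (x, v) = (11/7, 15/7).
The Hessian has P_{xx} = -10, P_{vv} = -6, P_{xv} = 5, giving D = 35 > 0 with P_{xx} < 0, so the point is a local maximum.
P(11/7, 15/7) = 79/7.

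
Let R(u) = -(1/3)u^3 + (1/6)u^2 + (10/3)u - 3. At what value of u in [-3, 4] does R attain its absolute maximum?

2

R'(u) = -u^2 + (1/3)u + 10/3, which vanishes at u = -5/3 and u = 2.
Candidates: R(-3) = -5/2, R(-5/3) = -1061/162, R(2) = 5/3, R(4) = -25/3.
Hence the absolute maximum is 5/3 at u = 2.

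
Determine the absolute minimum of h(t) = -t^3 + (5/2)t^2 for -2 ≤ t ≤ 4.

-24

Differentiating, h'(t) = -3t^2 + 5t; which vanishes at t = 0 and t = 5/3.
Candidates: h(-2) = 18; h(0) = 0; h(5/3) = 125/54; h(4) = -24.
Hence the absolute minimum is -24 at t = 4.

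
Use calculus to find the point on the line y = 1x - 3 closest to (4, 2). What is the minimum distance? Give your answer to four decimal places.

Minimize D(x)^2 = (x - 4)^2 + (x - 5)^2.
d/dx[D^2] = 2(x - 4) + 2·1·(x - 5) = 0 ⇒ x = 9/2.
Then y = 3/2 and the distance is √(1/2) ≈ 0.7071.

0.7071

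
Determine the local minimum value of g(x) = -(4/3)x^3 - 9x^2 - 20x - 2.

g'(x) = -4x^2 - 18x - 20 = 0 at x = -5/2, -2.
Since g''(x) = -8x - 18, we get g''(-5/2) = 2 > 0 ⇒ local minimum; g''(-2) = -2 < 0 ⇒ local maximum.
So the local minimum value is g(-5/2) = 151/12.

151/12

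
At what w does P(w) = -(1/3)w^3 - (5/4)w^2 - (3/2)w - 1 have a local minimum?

Critical points: P'(w) = -w^2 - (5/2)w - 3/2 vanishes at w = -3/2, -1.
Second-derivative test with P''(w) = -2w - 5/2: P''(-3/2) = 1/2 > 0 ⇒ local minimum; P''(-1) = -1/2 < 0 ⇒ local maximum.
Thus P has its local minimum at w = -3/2, with value -7/16.

-3/2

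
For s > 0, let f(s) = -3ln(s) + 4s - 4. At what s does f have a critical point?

f'(s) = -3/s + 4 = 0 gives s = 3/4.
f''(s) = 3/s², which is positive for s > 0, so this is a local minimum.
f(3/4) = -3·ln(3/4) + 3 - 4 ≈ -0.1370.

3/4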